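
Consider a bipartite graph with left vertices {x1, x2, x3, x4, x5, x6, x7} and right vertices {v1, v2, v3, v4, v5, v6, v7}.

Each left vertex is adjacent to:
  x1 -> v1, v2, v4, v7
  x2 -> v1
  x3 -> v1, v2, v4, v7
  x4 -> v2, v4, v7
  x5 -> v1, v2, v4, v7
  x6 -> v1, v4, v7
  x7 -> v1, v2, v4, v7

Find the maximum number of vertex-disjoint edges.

A valid assignment of size 4: x1–v4, x2–v1, x3–v7, x4–v2.
The set {x1, x2, x3, x4, x5, x6, x7} has only 4 neighbours ({v1, v2, v4, v7}), so by Hall's theorem at most 4 of the 7 left vertices can be matched.

4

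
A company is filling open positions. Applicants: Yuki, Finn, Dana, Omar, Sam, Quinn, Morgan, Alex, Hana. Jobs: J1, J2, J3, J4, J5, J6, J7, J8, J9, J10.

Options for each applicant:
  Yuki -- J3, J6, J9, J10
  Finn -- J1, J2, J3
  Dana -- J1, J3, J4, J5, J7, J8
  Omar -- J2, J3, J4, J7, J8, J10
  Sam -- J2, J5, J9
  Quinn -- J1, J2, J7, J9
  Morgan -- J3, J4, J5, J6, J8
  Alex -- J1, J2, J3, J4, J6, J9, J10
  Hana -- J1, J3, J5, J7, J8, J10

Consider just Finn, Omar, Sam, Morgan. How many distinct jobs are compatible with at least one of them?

The union of neighbours of {Finn, Omar, Sam, Morgan} is {J1, J2, J3, J4, J5, J6, J7, J8, J9, J10}, which has 10 elements.
Since |N(S)| = 10 ≥ |S| = 4, Hall's condition holds for this subset.

10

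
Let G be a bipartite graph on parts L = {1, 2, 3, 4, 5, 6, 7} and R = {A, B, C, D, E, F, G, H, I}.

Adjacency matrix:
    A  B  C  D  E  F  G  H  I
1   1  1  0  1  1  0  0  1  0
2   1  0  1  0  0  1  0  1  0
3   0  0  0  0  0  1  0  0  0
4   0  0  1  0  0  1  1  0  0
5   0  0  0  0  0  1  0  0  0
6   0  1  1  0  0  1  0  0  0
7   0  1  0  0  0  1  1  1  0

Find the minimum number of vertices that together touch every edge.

The 6 edges 1–A, 2–H, 3–F, 4–G, 6–C, 7–B form a matching, so any vertex cover needs at least 6 vertices (one per matched edge).
Conversely {1, 2, 4, 6, 7, F} meets every edge and has exactly 6 vertices, so 6 is optimal.

6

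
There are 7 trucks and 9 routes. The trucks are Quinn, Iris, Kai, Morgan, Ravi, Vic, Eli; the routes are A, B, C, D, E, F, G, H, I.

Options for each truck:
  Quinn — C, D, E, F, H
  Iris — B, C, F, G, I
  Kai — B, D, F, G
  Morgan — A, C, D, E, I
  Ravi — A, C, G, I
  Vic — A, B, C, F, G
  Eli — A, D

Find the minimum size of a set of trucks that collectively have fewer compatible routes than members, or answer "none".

none

A matching saturating every truck exists, for instance Quinn→E, Iris→B, Kai→F, Morgan→A, Ravi→I, Vic→G, Eli→D.
By Hall's marriage theorem, this means |N(S)| ≥ |S| for every subset S, so no violating subset exists.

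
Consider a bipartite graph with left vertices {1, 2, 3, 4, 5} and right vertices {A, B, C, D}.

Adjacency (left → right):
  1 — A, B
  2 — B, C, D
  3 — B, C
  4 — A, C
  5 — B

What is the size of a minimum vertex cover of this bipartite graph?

4

The 4 edges 1–A, 2–D, 3–B, 4–C form a matching, so any vertex cover needs at least 4 vertices (one per matched edge).
Conversely {2, A, B, C} meets every edge and has exactly 4 vertices, so 4 is optimal.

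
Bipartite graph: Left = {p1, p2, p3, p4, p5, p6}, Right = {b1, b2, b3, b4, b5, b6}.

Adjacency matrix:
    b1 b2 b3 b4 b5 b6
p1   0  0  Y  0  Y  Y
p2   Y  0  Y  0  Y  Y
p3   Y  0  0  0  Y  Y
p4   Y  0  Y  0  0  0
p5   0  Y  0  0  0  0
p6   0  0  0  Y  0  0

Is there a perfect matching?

For example, pair p1–b5, p2–b6, p3–b1, p4–b3, p5–b2, p6–b4.
Every left vertex is matched, so this is a perfect matching.

Yes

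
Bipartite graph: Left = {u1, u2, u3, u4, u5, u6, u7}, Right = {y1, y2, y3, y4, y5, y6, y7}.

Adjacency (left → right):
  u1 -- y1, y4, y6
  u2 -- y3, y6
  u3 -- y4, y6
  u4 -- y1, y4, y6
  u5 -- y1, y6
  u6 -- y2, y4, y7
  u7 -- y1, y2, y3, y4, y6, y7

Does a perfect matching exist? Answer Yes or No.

The set {u1, u3, u4, u5} has only 3 neighbours ({y1, y4, y6}), so by Hall's theorem at most 6 of the 7 left vertices can be matched.
Hence no matching covers every left vertex.

No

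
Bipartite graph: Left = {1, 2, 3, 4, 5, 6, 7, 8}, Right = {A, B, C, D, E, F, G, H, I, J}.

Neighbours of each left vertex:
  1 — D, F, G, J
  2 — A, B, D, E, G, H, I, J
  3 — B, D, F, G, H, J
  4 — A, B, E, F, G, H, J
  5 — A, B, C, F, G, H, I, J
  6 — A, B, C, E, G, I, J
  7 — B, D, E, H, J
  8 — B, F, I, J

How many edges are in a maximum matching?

8

One maximum matching: 1-F, 2-D, 3-J, 4-G, 5-H, 6-A, 7-E, 8-B.
This saturates every left vertex, so 8 is the maximum.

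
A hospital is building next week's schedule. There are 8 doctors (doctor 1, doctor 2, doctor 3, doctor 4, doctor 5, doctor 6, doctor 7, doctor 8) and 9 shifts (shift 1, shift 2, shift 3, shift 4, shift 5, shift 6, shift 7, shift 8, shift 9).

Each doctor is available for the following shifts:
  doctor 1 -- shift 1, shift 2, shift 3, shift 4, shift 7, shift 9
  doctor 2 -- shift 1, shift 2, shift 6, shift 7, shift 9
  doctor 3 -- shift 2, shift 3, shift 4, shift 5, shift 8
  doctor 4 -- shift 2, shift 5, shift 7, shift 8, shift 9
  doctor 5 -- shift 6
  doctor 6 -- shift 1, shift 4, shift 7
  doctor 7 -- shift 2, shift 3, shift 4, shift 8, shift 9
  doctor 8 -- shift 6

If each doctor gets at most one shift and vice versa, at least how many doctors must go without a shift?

1

A valid assignment of size 7: doctor 1-shift 4, doctor 2-shift 2, doctor 3-shift 5, doctor 4-shift 7, doctor 5-shift 6, doctor 6-shift 1, doctor 7-shift 8.
The set {doctor 5, doctor 8} has only 1 neighbour ({shift 6}), so by Hall's theorem at most 7 of the 8 doctors can be matched.
That matches 7 of the 8, leaving 1 unmatched; no matching can do better.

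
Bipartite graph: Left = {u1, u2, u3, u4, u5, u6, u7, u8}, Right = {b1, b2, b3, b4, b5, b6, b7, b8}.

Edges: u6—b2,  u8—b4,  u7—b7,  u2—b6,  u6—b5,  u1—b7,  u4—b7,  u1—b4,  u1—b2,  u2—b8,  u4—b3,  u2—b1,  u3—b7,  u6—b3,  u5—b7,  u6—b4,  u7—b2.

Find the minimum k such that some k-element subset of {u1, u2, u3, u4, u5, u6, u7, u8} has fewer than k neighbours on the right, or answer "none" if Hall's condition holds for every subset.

Take S = {u3, u5}. Its neighbourhood is {b7}, so |N(S)| = 1 < |S| = 2.
No single vertex violates Hall's condition since each has at least one neighbour, so 2 is the minimum.

2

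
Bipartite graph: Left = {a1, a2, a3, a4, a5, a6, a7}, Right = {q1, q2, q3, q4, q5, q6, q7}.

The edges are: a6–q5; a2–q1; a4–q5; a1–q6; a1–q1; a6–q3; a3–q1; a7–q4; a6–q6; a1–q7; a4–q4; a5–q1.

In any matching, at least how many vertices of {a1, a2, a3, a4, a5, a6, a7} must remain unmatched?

One maximum matching: a1–q7, a2–q1, a4–q5, a6–q6, a7–q4.
The set {a2, a3, a5} has only 1 neighbour ({q1}), so by Hall's theorem at most 5 of the 7 left vertices can be matched.
That matches 5 of the 7, leaving 2 unmatched; no matching can do better.

2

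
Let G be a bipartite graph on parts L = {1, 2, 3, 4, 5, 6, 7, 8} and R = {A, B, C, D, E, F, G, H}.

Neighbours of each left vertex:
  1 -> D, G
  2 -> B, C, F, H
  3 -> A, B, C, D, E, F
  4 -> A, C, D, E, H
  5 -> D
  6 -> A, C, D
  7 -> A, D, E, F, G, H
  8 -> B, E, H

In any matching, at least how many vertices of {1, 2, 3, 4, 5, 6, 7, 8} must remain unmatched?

For example, pair 1–G, 2–F, 3–A, 4–H, 5–D, 6–C, 7–E, 8–B.
This saturates every left vertex, so 8 is the maximum.
That matches 8 of the 8, leaving 0 unmatched; no matching can do better.

0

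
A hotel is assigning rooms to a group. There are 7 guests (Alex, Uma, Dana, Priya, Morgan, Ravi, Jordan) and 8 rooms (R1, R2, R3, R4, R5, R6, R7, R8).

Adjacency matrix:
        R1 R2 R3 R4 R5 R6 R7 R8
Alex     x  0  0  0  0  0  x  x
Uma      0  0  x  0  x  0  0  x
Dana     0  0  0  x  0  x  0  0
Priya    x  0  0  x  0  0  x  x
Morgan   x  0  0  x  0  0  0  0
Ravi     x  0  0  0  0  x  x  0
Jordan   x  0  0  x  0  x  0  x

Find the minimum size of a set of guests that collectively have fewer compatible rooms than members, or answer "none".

Take S = {Alex, Dana, Priya, Morgan, Ravi, Jordan}. Its neighbourhood is {R1, R4, R6, R7, R8}, so |N(S)| = 5 < |S| = 6.
Every subset of size less than 6 has at least as many neighbours as members, so 6 is the minimum.

6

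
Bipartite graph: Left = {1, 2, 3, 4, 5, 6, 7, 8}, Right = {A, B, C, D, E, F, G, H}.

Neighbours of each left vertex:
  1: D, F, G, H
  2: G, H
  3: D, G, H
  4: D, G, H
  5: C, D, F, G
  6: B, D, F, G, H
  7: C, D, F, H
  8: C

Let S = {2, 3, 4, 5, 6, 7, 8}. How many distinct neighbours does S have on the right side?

6

The union of neighbours of {2, 3, 4, 5, 6, 7, 8} is {B, C, D, F, G, H}, which has 6 elements.
Since |N(S)| = 6 < |S| = 7, Hall's condition fails for this subset.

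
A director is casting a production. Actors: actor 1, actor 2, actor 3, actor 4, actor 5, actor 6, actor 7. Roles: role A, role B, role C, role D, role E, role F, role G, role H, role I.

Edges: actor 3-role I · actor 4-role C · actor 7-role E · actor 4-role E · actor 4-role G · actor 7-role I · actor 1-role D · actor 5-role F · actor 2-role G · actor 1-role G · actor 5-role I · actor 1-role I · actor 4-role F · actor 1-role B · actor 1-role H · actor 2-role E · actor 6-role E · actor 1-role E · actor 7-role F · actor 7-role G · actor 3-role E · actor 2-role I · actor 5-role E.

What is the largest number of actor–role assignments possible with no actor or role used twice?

6

A valid assignment of size 6: actor 1-role H, actor 2-role G, actor 3-role I, actor 4-role C, actor 5-role F, actor 6-role E.
The set {actor 2, actor 3, actor 5, actor 6, actor 7} has only 4 neighbours ({role E, role F, role G, role I}), so by Hall's theorem at most 6 of the 7 actors can be matched.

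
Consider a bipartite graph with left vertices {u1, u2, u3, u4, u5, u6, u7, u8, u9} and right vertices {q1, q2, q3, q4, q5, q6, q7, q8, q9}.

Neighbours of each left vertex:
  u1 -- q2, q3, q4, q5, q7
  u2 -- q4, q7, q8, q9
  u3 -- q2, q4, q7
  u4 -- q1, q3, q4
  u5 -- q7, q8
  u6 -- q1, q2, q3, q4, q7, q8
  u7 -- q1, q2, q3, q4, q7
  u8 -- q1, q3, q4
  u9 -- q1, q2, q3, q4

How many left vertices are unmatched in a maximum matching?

A valid assignment of size 8: u1–q5, u2–q9, u3–q2, u4–q3, u5–q8, u6–q1, u7–q7, u8–q4.
The set {u3, u4, u5, u6, u7, u8, u9} has only 6 neighbours ({q1, q2, q3, q4, q7, q8}), so by Hall's theorem at most 8 of the 9 left vertices can be matched.
That matches 8 of the 9, leaving 1 unmatched; no matching can do better.

1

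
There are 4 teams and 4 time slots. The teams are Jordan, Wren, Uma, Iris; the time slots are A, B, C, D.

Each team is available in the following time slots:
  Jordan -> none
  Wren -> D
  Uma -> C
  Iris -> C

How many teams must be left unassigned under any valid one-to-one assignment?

2

One maximum matching: Wren-D, Uma-C.
The set {Jordan, Uma, Iris} has only 1 neighbour ({C}), so by Hall's theorem at most 2 of the 4 teams can be matched.
That matches 2 of the 4, leaving 2 unmatched; no matching can do better.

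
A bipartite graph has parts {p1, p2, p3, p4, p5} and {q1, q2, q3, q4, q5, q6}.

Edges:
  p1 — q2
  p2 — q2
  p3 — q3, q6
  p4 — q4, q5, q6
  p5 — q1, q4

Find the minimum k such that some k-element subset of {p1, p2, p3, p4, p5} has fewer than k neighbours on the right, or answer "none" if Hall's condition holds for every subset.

2

Take S = {p1, p2}. Its neighbourhood is {q2}, so |N(S)| = 1 < |S| = 2.
No single vertex violates Hall's condition since each has at least one neighbour, so 2 is the minimum.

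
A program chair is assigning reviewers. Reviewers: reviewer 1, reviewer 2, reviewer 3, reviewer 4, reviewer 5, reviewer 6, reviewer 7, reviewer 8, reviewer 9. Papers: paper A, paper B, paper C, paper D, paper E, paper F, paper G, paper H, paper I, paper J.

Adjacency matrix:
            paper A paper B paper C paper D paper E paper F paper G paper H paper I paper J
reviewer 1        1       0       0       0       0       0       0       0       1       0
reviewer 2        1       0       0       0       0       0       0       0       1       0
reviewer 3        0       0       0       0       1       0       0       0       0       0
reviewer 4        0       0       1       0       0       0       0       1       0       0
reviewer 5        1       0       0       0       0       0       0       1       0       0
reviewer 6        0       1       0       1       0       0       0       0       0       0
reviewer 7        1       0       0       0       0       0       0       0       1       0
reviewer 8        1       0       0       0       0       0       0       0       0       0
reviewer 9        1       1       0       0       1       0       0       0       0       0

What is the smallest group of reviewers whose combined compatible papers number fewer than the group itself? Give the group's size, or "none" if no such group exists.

3

Take S = {reviewer 1, reviewer 2, reviewer 7}. Its neighbourhood is {paper A, paper I}, so |N(S)| = 2 < |S| = 3.
Every subset of size less than 3 has at least as many neighbours as members, so 3 is the minimum.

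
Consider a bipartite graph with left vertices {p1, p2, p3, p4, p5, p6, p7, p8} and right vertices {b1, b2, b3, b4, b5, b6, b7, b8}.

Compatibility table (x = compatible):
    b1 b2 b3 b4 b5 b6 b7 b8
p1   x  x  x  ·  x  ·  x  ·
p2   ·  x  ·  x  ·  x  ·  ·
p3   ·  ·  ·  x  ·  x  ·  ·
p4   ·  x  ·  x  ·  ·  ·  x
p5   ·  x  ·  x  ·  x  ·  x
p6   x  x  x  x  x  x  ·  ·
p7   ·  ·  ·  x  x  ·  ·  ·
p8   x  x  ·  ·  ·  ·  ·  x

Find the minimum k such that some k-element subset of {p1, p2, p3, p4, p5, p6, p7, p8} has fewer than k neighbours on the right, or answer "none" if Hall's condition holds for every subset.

none

A matching saturating every left vertex exists, for instance p1→b7, p2→b2, p3→b6, p4→b4, p5→b8, p6→b3, p7→b5, p8→b1.
By Hall's marriage theorem, this means |N(S)| ≥ |S| for every subset S, so no violating subset exists.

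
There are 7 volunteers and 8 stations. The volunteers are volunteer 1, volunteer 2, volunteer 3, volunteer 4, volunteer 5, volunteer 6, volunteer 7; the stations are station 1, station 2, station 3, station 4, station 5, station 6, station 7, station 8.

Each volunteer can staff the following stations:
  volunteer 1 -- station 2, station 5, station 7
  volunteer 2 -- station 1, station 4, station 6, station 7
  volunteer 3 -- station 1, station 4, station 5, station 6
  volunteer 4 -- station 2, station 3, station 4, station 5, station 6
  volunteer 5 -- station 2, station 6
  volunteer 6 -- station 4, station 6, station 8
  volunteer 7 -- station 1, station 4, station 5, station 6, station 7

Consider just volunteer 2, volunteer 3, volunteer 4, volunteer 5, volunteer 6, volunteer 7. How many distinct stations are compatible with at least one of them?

8

The union of neighbours of {volunteer 2, volunteer 3, volunteer 4, volunteer 5, volunteer 6, volunteer 7} is {station 1, station 2, station 3, station 4, station 5, station 6, station 7, station 8}, which has 8 elements.
Since |N(S)| = 8 ≥ |S| = 6, Hall's condition holds for this subset.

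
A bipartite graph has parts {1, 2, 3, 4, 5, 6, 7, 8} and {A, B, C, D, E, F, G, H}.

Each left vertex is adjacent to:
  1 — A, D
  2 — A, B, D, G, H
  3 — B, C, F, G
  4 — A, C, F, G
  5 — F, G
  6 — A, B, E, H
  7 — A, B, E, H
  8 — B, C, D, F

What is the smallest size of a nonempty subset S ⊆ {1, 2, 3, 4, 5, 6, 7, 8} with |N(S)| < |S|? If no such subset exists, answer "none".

A matching saturating every left vertex exists, for instance 1→D, 2→A, 3→F, 4→C, 5→G, 6→H, 7→E, 8→B.
By Hall's marriage theorem, this means |N(S)| ≥ |S| for every subset S, so no violating subset exists.

none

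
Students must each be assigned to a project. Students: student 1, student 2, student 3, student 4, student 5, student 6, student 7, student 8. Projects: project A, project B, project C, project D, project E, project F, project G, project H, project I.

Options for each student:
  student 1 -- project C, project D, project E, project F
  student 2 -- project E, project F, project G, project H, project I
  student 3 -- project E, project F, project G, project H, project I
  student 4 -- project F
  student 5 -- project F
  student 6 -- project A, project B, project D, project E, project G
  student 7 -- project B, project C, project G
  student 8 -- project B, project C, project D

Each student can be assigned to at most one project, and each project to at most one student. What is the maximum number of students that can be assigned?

A valid assignment of size 7: student 1-project D, student 2-project E, student 3-project I, student 4-project F, student 6-project A, student 7-project G, student 8-project C.
The set {student 4, student 5} has only 1 neighbour ({project F}), so by Hall's theorem at most 7 of the 8 students can be matched.

7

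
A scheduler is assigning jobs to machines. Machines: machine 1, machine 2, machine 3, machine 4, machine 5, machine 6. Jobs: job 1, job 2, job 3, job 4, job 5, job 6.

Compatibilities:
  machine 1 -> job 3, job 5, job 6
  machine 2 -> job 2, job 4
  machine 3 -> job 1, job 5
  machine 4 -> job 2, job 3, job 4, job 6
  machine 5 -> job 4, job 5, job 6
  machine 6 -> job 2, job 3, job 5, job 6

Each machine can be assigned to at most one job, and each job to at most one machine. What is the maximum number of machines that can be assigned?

For example, pair machine 1→job 3, machine 2→job 4, machine 3→job 1, machine 4→job 6, machine 5→job 5, machine 6→job 2.
This saturates every machine, so 6 is the maximum.

6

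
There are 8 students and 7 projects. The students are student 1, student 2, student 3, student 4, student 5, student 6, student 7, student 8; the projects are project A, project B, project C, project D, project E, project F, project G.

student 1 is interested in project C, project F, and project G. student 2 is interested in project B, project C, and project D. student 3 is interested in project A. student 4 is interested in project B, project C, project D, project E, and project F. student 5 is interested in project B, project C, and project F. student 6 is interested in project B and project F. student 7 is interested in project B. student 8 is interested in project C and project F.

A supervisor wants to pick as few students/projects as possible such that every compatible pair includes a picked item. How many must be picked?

The 7 edges student 1–project G, student 2–project D, student 3–project A, student 4–project E, student 5–project C, student 6–project F, student 7–project B form a matching, so any vertex cover needs at least 7 vertices (one per matched edge).
Conversely {student 1, student 2, student 3, student 4, project B, project C, project F} meets every edge and has exactly 7 vertices, so 7 is optimal.

7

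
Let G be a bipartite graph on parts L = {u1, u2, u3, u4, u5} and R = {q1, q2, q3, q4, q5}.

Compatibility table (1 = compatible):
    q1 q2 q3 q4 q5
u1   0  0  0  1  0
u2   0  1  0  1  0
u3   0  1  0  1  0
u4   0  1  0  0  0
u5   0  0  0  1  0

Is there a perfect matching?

No

The set {u1, u2, u3, u4, u5} has only 2 neighbours ({q2, q4}), so by Hall's theorem at most 2 of the 5 left vertices can be matched.
Hence no matching covers every left vertex.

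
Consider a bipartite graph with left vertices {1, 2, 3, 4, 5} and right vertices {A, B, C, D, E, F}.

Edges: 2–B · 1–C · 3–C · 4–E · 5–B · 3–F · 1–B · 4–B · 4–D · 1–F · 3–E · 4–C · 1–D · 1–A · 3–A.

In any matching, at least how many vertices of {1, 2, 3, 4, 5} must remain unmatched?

1

A valid assignment of size 4: 1→A, 2→B, 3→C, 4→E.
The set {2, 5} has only 1 neighbour ({B}), so by Hall's theorem at most 4 of the 5 left vertices can be matched.
That matches 4 of the 5, leaving 1 unmatched; no matching can do better.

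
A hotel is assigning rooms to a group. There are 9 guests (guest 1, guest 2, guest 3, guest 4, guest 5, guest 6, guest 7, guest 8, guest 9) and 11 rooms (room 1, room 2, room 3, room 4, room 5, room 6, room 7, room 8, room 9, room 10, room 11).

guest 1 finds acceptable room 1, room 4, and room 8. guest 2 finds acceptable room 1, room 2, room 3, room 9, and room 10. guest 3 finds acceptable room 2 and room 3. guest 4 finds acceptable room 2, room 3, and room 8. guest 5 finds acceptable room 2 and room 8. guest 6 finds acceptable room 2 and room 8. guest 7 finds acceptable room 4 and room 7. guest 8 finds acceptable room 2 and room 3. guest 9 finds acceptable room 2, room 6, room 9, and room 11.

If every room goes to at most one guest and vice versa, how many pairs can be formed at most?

7

For example, pair guest 1-room 4, guest 2-room 9, guest 3-room 2, guest 4-room 3, guest 5-room 8, guest 7-room 7, guest 9-room 11.
The set {guest 3, guest 4, guest 5, guest 6, guest 8} has only 3 neighbours ({room 2, room 3, room 8}), so by Hall's theorem at most 7 of the 9 guests can be matched.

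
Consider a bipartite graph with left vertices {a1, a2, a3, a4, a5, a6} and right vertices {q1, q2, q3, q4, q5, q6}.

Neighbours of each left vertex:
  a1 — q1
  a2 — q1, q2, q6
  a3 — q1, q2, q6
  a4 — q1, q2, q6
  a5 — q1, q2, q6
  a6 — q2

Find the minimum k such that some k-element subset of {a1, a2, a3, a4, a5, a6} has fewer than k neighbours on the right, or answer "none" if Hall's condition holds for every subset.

4

Take S = {a1, a2, a3, a4}. Its neighbourhood is {q1, q2, q6}, so |N(S)| = 3 < |S| = 4.
Every subset of size less than 4 has at least as many neighbours as members, so 4 is the minimum.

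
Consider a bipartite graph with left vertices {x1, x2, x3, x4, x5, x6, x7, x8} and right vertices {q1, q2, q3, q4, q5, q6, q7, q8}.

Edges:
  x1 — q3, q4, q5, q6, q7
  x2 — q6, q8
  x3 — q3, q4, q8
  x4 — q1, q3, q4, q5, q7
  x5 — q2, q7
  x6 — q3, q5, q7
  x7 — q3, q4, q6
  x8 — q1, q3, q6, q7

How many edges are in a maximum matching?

8

One maximum matching: x1-q7, x2-q8, x3-q3, x4-q1, x5-q2, x6-q5, x7-q4, x8-q6.
This saturates every left vertex, so 8 is the maximum.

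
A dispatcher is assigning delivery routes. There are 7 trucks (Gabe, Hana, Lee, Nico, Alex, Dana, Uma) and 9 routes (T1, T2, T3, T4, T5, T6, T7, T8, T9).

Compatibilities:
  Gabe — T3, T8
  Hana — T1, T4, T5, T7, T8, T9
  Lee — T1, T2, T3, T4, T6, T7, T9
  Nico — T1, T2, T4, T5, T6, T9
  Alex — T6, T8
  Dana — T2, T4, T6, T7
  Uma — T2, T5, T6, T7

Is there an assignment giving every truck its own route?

One maximum matching: Gabe–T3, Hana–T5, Lee–T4, Nico–T1, Alex–T8, Dana–T6, Uma–T7.
Every truck is matched, so this matching saturates all of them.

Yes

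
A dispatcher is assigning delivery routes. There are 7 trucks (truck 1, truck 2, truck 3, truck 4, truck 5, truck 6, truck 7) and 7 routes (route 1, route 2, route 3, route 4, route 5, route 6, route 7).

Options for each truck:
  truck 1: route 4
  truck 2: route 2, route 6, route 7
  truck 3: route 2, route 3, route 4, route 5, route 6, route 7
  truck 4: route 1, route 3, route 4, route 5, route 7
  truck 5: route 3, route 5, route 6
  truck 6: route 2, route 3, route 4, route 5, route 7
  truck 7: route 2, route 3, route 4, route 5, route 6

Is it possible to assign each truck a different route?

Yes

A valid assignment of size 7: truck 1–route 4, truck 2–route 6, truck 3–route 7, truck 4–route 1, truck 5–route 5, truck 6–route 2, truck 7–route 3.
All 7 trucks are covered.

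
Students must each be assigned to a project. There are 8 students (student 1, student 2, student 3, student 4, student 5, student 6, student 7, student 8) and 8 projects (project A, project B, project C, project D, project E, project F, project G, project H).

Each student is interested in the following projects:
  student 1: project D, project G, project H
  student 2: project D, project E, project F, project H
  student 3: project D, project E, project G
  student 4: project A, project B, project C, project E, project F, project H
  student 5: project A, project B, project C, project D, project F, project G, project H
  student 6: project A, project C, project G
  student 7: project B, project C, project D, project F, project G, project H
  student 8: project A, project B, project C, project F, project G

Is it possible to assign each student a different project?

Yes

One maximum matching: student 1-project D, student 2-project F, student 3-project E, student 4-project B, student 5-project H, student 6-project A, student 7-project C, student 8-project G.
Every student is matched, so this is a perfect matching.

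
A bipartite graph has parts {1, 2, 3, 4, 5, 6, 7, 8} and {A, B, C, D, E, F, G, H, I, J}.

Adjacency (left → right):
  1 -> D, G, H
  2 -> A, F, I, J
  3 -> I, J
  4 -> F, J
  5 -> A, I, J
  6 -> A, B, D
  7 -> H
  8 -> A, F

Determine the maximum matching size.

7

For example, pair 1–G, 2–A, 3–I, 4–F, 5–J, 6–B, 7–H.
The set {2, 3, 4, 5, 8} has only 4 neighbours ({A, F, I, J}), so by Hall's theorem at most 7 of the 8 left vertices can be matched.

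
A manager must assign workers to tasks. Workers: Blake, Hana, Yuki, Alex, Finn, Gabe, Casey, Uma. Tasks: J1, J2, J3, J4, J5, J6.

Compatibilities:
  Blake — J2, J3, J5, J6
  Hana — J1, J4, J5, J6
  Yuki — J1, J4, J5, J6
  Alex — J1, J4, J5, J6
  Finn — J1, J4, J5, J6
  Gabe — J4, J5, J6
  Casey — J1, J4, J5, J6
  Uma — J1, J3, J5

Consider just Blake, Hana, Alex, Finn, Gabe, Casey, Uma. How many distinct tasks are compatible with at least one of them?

6

The union of neighbours of {Blake, Hana, Alex, Finn, Gabe, Casey, Uma} is {J1, J2, J3, J4, J5, J6}, which has 6 elements.
Since |N(S)| = 6 < |S| = 7, Hall's condition fails for this subset.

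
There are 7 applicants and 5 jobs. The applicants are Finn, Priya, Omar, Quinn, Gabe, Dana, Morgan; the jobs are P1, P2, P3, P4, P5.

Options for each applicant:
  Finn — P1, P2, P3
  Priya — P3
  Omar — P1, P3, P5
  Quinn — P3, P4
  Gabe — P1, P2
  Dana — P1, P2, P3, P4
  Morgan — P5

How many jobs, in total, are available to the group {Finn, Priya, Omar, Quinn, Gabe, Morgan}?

5

The union of neighbours of {Finn, Priya, Omar, Quinn, Gabe, Morgan} is {P1, P2, P3, P4, P5}, which has 5 elements.
Since |N(S)| = 5 < |S| = 6, Hall's condition fails for this subset.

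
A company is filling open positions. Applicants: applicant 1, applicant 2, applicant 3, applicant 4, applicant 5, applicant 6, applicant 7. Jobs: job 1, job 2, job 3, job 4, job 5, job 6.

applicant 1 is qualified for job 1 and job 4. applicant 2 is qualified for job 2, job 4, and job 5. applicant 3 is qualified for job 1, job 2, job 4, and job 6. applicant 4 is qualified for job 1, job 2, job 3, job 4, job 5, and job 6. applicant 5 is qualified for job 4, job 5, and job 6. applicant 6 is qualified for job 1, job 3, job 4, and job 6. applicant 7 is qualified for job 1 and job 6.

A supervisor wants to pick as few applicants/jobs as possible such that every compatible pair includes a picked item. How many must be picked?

A maximum matching has 6 edges (e.g. applicant 1–job 1, applicant 2–job 4, applicant 3–job 2, applicant 4–job 5, applicant 5–job 6, applicant 6–job 3).
By König's theorem the minimum vertex cover has the same size. One such cover is {job 1, job 2, job 3, job 4, job 5, job 6}.

6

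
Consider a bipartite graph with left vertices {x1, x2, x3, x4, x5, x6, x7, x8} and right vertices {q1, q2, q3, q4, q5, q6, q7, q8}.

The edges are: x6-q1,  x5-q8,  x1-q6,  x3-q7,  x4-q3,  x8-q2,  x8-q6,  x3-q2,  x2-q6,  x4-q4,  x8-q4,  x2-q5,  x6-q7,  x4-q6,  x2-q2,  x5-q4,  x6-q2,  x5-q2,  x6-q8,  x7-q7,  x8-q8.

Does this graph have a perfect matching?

Yes

One maximum matching: x1–q6, x2–q5, x3–q2, x4–q3, x5–q4, x6–q1, x7–q7, x8–q8.
All 8 left vertices are covered.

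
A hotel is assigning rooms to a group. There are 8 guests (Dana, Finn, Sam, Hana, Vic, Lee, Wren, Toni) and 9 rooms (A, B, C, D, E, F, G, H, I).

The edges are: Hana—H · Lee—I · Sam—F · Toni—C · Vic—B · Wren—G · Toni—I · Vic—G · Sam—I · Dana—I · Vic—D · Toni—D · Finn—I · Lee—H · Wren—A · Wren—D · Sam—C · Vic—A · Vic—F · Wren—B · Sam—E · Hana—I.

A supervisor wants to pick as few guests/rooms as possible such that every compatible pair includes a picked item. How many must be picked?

A maximum matching has 6 edges (e.g. Dana–I, Sam–E, Hana–H, Vic–G, Wren–B, Toni–C).
By König's theorem the minimum vertex cover has the same size. One such cover is {Sam, Vic, Wren, Toni, H, I}.

6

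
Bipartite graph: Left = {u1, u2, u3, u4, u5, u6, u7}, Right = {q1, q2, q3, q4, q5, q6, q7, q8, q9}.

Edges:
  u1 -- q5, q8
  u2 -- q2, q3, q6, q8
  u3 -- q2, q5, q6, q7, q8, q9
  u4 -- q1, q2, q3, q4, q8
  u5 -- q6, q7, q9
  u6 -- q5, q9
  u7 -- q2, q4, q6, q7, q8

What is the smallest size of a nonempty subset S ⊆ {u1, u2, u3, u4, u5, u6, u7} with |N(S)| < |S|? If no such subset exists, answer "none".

A matching saturating every left vertex exists, for instance u1→q8, u2→q2, u3→q9, u4→q4, u5→q7, u6→q5, u7→q6.
By Hall's marriage theorem, this means |N(S)| ≥ |S| for every subset S, so no violating subset exists.

none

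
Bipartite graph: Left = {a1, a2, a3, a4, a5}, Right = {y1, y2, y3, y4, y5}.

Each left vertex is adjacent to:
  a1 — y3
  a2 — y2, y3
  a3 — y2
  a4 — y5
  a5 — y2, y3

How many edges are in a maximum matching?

For example, pair a1-y3, a2-y2, a4-y5.
The set {a1, a2, a3, a5} has only 2 neighbours ({y2, y3}), so by Hall's theorem at most 3 of the 5 left vertices can be matched.

3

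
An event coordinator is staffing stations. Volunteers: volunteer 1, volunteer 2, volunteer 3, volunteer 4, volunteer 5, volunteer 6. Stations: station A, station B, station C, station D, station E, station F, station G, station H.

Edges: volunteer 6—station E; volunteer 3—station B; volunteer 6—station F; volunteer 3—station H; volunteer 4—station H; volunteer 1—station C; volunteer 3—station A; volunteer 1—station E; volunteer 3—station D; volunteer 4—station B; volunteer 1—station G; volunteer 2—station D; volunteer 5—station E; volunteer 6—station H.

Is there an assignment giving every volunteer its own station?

For example, pair volunteer 1-station C, volunteer 2-station D, volunteer 3-station A, volunteer 4-station B, volunteer 5-station E, volunteer 6-station F.
Every volunteer is matched, so this matching saturates all of them.

Yes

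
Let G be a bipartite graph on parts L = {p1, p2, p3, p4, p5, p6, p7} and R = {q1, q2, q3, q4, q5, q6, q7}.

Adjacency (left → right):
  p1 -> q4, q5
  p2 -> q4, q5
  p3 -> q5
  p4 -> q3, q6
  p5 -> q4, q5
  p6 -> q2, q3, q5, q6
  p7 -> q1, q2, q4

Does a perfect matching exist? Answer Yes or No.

No

The set {p1, p2, p3, p5} has only 2 neighbours ({q4, q5}), so by Hall's theorem at most 5 of the 7 left vertices can be matched.
Hence no matching covers every left vertex.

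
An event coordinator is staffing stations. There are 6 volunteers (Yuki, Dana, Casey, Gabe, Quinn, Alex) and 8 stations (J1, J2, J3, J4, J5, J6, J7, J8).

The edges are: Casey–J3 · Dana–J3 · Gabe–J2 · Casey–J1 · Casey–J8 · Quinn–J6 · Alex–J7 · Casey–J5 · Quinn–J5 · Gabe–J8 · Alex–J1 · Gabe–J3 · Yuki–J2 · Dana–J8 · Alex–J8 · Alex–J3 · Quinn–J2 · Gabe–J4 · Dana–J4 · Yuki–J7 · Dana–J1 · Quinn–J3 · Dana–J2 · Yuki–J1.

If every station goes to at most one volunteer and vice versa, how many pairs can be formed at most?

6

For example, pair Yuki–J7, Dana–J1, Casey–J8, Gabe–J2, Quinn–J5, Alex–J3.
All 6 volunteers are matched, so no larger matching exists.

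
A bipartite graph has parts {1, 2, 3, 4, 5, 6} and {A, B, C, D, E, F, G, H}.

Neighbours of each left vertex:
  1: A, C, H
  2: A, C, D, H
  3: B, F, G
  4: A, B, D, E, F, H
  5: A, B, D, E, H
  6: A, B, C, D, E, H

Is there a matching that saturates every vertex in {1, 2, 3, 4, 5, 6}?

Yes

For example, pair 1→C, 2→D, 3→B, 4→H, 5→E, 6→A.
Every left vertex is matched, so this matching saturates all of them.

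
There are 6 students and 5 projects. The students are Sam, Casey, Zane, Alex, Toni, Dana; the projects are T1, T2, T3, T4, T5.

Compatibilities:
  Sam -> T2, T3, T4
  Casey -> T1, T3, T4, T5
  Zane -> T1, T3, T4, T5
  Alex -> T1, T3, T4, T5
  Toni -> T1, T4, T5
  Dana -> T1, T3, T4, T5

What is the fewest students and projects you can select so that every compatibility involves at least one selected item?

5

{Sam, T1, T3, T4, T5} is a vertex cover of size 5: every edge has an endpoint in this set.
No smaller cover exists because Sam–T2, Casey–T3, Zane–T4, Alex–T1, Toni–T5 is a matching of size 5, and a cover must include an endpoint of each of these disjoint edges (König's theorem).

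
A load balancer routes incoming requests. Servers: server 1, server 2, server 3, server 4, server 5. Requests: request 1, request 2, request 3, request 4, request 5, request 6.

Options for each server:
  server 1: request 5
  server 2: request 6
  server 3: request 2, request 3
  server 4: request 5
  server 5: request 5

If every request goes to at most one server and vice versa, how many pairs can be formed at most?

A valid assignment of size 3: server 1→request 5, server 2→request 6, server 3→request 3.
The set {server 1, server 4, server 5} has only 1 neighbour ({request 5}), so by Hall's theorem at most 3 of the 5 servers can be matched.

3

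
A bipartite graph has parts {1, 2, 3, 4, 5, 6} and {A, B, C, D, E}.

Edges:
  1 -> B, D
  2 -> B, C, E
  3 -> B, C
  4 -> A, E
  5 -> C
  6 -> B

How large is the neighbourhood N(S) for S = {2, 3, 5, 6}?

The union of neighbours of {2, 3, 5, 6} is {B, C, E}, which has 3 elements.
Since |N(S)| = 3 < |S| = 4, Hall's condition fails for this subset.

3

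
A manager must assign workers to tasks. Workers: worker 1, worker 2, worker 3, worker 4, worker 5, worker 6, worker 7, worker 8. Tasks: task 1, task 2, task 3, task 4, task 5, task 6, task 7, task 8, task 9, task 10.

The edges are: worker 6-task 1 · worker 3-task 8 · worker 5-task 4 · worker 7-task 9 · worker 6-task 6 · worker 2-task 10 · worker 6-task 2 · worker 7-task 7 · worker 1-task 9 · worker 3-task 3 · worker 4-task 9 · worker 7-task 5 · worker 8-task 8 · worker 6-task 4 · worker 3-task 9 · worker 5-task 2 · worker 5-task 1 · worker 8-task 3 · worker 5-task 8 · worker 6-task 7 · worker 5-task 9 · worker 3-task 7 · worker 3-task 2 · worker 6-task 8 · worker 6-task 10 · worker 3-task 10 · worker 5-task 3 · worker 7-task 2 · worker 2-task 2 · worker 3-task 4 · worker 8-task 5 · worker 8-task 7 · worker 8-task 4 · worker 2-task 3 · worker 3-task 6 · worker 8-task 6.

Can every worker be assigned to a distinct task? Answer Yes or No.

The set {worker 1, worker 4} has only 1 neighbour ({task 9}), so by Hall's theorem at most 7 of the 8 workers can be matched.
Hence no matching covers every worker.

No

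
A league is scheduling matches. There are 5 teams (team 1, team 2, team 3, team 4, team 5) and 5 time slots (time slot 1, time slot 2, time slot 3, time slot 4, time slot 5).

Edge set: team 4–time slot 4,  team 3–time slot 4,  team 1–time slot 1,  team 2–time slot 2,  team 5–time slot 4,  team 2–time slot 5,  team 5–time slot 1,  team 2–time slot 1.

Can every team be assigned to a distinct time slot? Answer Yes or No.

No

The set {team 1, team 3, team 4, team 5} has only 2 neighbours ({time slot 1, time slot 4}), so by Hall's theorem at most 3 of the 5 teams can be matched.
Hence no matching covers every team.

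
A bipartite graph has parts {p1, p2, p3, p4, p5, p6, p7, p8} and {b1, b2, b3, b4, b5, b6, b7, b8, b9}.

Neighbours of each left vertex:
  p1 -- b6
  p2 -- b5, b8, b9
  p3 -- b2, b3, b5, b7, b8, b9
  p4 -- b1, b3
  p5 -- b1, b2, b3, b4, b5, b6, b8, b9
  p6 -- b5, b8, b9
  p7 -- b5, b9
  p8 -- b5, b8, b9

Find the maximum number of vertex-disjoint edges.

7

One maximum matching: p1–b6, p2–b9, p3–b7, p4–b3, p5–b1, p6–b8, p7–b5.
The set {p2, p6, p7, p8} has only 3 neighbours ({b5, b8, b9}), so by Hall's theorem at most 7 of the 8 left vertices can be matched.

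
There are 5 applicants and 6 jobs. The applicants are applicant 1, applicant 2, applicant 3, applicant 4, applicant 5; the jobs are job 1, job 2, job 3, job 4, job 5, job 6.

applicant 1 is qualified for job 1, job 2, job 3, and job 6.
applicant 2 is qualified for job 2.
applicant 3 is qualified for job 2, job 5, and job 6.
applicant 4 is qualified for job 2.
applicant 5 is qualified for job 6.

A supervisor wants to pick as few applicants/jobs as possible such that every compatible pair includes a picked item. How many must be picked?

{applicant 1, applicant 3, applicant 5, job 2} is a vertex cover of size 4: every edge has an endpoint in this set.
No smaller cover exists because applicant 1–job 1, applicant 2–job 2, applicant 3–job 5, applicant 5–job 6 is a matching of size 4, and a cover must include an endpoint of each of these disjoint edges (König's theorem).

4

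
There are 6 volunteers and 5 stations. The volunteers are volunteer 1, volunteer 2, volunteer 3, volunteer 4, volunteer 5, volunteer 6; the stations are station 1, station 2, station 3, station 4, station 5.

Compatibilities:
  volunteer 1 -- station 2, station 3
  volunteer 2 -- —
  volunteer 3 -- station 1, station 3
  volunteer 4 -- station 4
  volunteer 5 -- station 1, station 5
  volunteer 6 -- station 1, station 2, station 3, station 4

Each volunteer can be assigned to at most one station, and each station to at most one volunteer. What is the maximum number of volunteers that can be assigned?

A valid assignment of size 5: volunteer 1→station 3, volunteer 3→station 1, volunteer 4→station 4, volunteer 5→station 5, volunteer 6→station 2.
The set {volunteer 2} has only 0 neighbours (∅), so by Hall's theorem at most 5 of the 6 volunteers can be matched.

5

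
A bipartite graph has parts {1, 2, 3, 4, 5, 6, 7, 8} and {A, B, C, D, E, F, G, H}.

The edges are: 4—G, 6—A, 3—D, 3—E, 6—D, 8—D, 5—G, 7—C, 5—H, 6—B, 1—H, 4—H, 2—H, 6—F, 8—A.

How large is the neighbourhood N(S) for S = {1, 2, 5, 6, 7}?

7

The union of neighbours of {1, 2, 5, 6, 7} is {A, B, C, D, F, G, H}, which has 7 elements.
Since |N(S)| = 7 ≥ |S| = 5, Hall's condition holds for this subset.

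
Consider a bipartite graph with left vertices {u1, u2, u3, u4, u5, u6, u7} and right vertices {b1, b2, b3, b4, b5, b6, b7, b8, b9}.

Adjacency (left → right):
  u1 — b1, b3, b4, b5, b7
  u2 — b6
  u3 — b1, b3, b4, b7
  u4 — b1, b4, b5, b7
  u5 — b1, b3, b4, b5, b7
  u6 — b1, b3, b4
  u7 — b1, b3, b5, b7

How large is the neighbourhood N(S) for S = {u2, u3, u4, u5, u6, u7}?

The union of neighbours of {u2, u3, u4, u5, u6, u7} is {b1, b3, b4, b5, b6, b7}, which has 6 elements.
Since |N(S)| = 6 ≥ |S| = 6, Hall's condition holds for this subset.

6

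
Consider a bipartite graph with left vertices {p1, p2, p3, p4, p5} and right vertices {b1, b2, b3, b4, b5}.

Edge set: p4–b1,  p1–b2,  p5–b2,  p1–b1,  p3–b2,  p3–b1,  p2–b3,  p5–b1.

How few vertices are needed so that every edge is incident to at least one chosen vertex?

A maximum matching has 3 edges (e.g. p1–b1, p2–b3, p3–b2).
By König's theorem the minimum vertex cover has the same size. One such cover is {p2, b1, b2}.

3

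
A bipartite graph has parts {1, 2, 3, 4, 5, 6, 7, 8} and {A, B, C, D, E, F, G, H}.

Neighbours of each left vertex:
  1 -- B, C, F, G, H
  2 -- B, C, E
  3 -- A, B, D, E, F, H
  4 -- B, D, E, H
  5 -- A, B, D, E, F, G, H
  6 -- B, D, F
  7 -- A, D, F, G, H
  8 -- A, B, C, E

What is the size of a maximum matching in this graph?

One maximum matching: 1-F, 2-C, 3-A, 4-E, 5-G, 6-D, 7-H, 8-B.
This saturates every left vertex, so 8 is the maximum.

8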